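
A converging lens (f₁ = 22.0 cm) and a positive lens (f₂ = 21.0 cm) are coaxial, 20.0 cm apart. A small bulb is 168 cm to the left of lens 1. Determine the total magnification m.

m = -0.120

Lens 1: 1/d_i1 = 1/(22.0) − 1/(168) = 0.03950, so d_i1 = 25.32 cm; m₁ = −d_i1/d_o1 = -0.1507.
d_o2 = 20.0 − (25.32) = -5.320 cm (virtual object).
Lens 2: 1/d_i2 = 1/(21.0) − 1/(-5.320) = 0.2356, so d_i2 = 4.245 cm; m₂ = −d_i2/d_o2 = +0.7979.
m = m₁·m₂ = (-0.1507)(+0.7979) = -0.120.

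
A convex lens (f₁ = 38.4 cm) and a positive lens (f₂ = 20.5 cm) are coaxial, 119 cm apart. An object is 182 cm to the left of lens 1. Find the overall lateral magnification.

Lens 1: 1/d_i1 = 1/(38.4) − 1/(182) = 0.02055, so d_i1 = 48.67 cm; m₁ = −d_i1/d_o1 = -0.2674.
d_o2 = 119 − (48.67) = 70.33 cm.
Lens 2: 1/d_i2 = 1/(20.5) − 1/(70.33) = 0.03456, so d_i2 = 28.93 cm; m₂ = −d_i2/d_o2 = -0.4114.
m = m₁·m₂ = (-0.2674)(-0.4114) = +0.110.

m = +0.110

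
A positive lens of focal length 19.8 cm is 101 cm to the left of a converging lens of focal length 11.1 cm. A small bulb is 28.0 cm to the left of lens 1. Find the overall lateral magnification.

m = +1.20

Lens 1: 1/d_i1 = 1/(19.8) − 1/(28.0) = 0.01479, so d_i1 = 67.61 cm; m₁ = −d_i1/d_o1 = -2.415.
d_o2 = 101 − (67.61) = 33.39 cm.
Lens 2: 1/d_i2 = 1/(11.1) − 1/(33.39) = 0.06014, so d_i2 = 16.63 cm; m₂ = −d_i2/d_o2 = -0.4980.
m = m₁·m₂ = (-2.415)(-0.4980) = +1.20.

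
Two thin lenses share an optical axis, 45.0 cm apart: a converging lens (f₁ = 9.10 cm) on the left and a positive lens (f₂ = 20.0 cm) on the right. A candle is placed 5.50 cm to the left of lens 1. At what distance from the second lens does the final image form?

30.3 cm

Lens 1: 1/d_i1 = 1/f₁ − 1/d_o1 = 1/(9.10) − 1/(5.50) = -0.07193, so d_i1 = -13.90 cm.
The intermediate image is 13.90 cm to the left of lens 1 (virtual), which is 45.0 − (-13.90) = 58.90 cm to the left of lens 2, so d_o2 = +58.90 cm.
Lens 2: 1/d_i2 = 1/f₂ − 1/d_o2 = 1/(20.0) − 1/(58.90) = 0.03302, so d_i2 = 30.3 cm.
The final image is real, 30.3 cm to the right of lens 2 (overall magnification ≈ -1.3).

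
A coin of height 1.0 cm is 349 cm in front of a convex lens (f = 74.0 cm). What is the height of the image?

0.269 cm

1/d_i = 1/f − 1/d_o = 1/(74.00) − 1/(349) = 0.01065, so d_i = 93.91 cm.
m = −d_i/d_o = -0.2691.
|h_i| = |m|·h_o = 0.2691 × 1.0 = 0.269 cm. The image is real, inverted and reduced, on the far side of the lens.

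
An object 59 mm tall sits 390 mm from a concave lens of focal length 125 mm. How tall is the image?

14.3 mm

For a concave lens, f = -125 mm.
1/d_i = 1/f − 1/d_o = 1/(-125.0) − 1/(390) = -0.01056, so d_i = -94.66 mm.
m = −d_i/d_o = +0.2427.
|h_i| = |m|·h_o = 0.2427 × 59 = 14.3 mm. The image is virtual, upright and reduced, on the same side as the object.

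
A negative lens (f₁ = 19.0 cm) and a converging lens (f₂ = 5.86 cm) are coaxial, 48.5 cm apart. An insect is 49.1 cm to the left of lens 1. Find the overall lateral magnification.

f₁ = −19.0 cm (diverging).
Lens 1: 1/d_i1 = 1/(-19.0) − 1/(49.1) = -0.07300, so d_i1 = -13.70 cm; m₁ = −d_i1/d_o1 = +0.2790.
d_o2 = 48.5 − (-13.70) = 62.20 cm.
Lens 2: 1/d_i2 = 1/(5.86) − 1/(62.20) = 0.1546, so d_i2 = 6.470 cm; m₂ = −d_i2/d_o2 = -0.1040.
m = m₁·m₂ = (+0.2790)(-0.1040) = -0.0290.

m = -0.0290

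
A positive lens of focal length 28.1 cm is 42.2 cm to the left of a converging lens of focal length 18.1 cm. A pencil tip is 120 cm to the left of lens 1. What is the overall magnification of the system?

m = -0.440

Lens 1: 1/d_i1 = 1/(28.1) − 1/(120) = 0.02725, so d_i1 = 36.69 cm; m₁ = −d_i1/d_o1 = -0.3057.
d_o2 = 42.2 − (36.69) = 5.510 cm.
Lens 2: 1/d_i2 = 1/(18.1) − 1/(5.510) = -0.1262, so d_i2 = -7.921 cm; m₂ = −d_i2/d_o2 = +1.438.
m = m₁·m₂ = (-0.3057)(+1.438) = -0.440.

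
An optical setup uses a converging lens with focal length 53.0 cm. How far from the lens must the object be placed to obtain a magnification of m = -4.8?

m = −d_i/d_o ⇒ d_i = −m·d_o.
1/f = 1/d_o + 1/d_i = 1/d_o − 1/(m·d_o) = (1 − 1/m)/d_o, so d_o = f(1 − 1/m) = (53.00)(1 − 1/(-4.8)) = 64.0 cm.

64.0 cm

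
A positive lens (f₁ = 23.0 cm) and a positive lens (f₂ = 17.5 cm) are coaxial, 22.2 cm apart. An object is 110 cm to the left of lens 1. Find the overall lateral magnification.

Lens 1: 1/d_i1 = 1/(23.0) − 1/(110) = 0.03439, so d_i1 = 29.08 cm; m₁ = −d_i1/d_o1 = -0.2644.
d_o2 = 22.2 − (29.08) = -6.880 cm (virtual object).
Lens 2: 1/d_i2 = 1/(17.5) − 1/(-6.880) = 0.2025, so d_i2 = 4.938 cm; m₂ = −d_i2/d_o2 = +0.7178.
m = m₁·m₂ = (-0.2644)(+0.7178) = -0.190.

m = -0.190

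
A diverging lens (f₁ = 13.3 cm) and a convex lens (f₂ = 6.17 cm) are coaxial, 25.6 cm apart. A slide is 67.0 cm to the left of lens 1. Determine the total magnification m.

m = -0.0335

f₁ = −13.3 cm (diverging).
Lens 1: 1/d_i1 = 1/(-13.3) − 1/(67.0) = -0.09011, so d_i1 = -11.10 cm; m₁ = −d_i1/d_o1 = +0.1657.
d_o2 = 25.6 − (-11.10) = 36.70 cm.
Lens 2: 1/d_i2 = 1/(6.17) − 1/(36.70) = 0.1348, so d_i2 = 7.417 cm; m₂ = −d_i2/d_o2 = -0.2021.
m = m₁·m₂ = (+0.1657)(-0.2021) = -0.0335.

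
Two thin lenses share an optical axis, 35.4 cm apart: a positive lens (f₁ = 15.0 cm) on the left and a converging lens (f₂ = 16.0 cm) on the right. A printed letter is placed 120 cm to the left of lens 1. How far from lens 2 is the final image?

129 cm

Lens 1: 1/d_i1 = 1/f₁ − 1/d_o1 = 1/(15.0) − 1/(120) = 0.05833, so d_i1 = 17.14 cm.
The intermediate image is 17.14 cm to the right of lens 1, which is 35.4 − (17.14) = 18.26 cm to the left of lens 2, so d_o2 = +18.26 cm.
Lens 2: 1/d_i2 = 1/f₂ − 1/d_o2 = 1/(16.0) − 1/(18.26) = 0.007735, so d_i2 = 129 cm.
The final image is real, 129 cm to the right of lens 2 (overall magnification ≈ 1.0).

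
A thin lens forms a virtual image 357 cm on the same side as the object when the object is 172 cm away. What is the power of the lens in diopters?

P = +0.301 D

Virtual image ⇒ d_i = −357 cm.
1/f = 1/d_o + 1/d_i = 1/(172) + 1/(-357) = 0.003013 cm⁻¹.
f = 331.9 cm = 3.319 m, so P = 1/f = +0.301 D.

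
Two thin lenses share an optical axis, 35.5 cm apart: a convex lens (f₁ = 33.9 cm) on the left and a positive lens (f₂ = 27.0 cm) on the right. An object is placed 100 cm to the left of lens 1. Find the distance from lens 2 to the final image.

Lens 1: 1/d_i1 = 1/f₁ − 1/d_o1 = 1/(33.9) − 1/(100) = 0.01950, so d_i1 = 51.29 cm.
The intermediate image is 51.29 cm to the right of lens 1, which lies 15.79 cm to the right of lens 2 — a virtual object — so d_o2 = −15.79 cm.
Lens 2: 1/d_i2 = 1/f₂ − 1/d_o2 = 1/(27.0) − 1/(-15.79) = 0.1004, so d_i2 = 9.96 cm.
The final image is real, 9.96 cm to the right of lens 2 (overall magnification ≈ -0.32).

9.96 cm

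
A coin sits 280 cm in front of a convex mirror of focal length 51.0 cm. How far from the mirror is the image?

For a convex mirror, f = -51.0 cm.
Mirror equation: 1/s_i = 1/f − 1/s_o = 1/(-51.00) − 1/(280) = -0.01961 − 0.003571 = -0.02318, so s_i = -43.1 cm.
The image is virtual, upright and reduced, behind the mirror.

43.1 cm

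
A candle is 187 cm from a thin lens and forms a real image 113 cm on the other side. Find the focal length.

Real image ⇒ d_i = +113 cm.
1/f = 1/d_o + 1/d_i = 1/(187) + 1/(113) = 0.01420, so f = 70.4 cm.
Since f is positive, the thin lens is converging.

f = 70.4 cm (converging)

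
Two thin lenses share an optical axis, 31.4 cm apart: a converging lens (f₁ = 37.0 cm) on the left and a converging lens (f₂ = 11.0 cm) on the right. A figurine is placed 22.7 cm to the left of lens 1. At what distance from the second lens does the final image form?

12.5 cm

Lens 1: 1/d_i1 = 1/f₁ − 1/d_o1 = 1/(37.0) − 1/(22.7) = -0.01703, so d_i1 = -58.73 cm.
The intermediate image is 58.73 cm to the left of lens 1 (virtual), which is 31.4 − (-58.73) = 90.13 cm to the left of lens 2, so d_o2 = +90.13 cm.
Lens 2: 1/d_i2 = 1/f₂ − 1/d_o2 = 1/(11.0) − 1/(90.13) = 0.07981, so d_i2 = 12.5 cm.
The final image is real, 12.5 cm to the right of lens 2 (overall magnification ≈ -0.36).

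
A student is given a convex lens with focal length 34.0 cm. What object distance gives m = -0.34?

134 cm

m = −d_i/d_o ⇒ d_i = −m·d_o.
1/f = 1/d_o + 1/d_i = 1/d_o − 1/(m·d_o) = (1 − 1/m)/d_o, so d_o = f(1 − 1/m) = (34.00)(1 − 1/(-0.34)) = 134 cm.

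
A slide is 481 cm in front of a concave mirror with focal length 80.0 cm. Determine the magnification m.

m = -0.200

1/d_i = 1/f − 1/d_o = 1/(80.00) − 1/(481) = 0.01042, so d_i = 95.96 cm.
m = −d_i/d_o = −(95.96)/(481) = -0.200.
The image is real, inverted and reduced, in front of the mirror.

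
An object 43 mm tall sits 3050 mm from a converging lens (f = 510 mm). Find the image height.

1/d_i = 1/f − 1/d_o = 1/(510.0) − 1/(3050) = 0.001633, so d_i = 612.4 mm.
m = −d_i/d_o = -0.2008.
|h_i| = |m|·h_o = 0.2008 × 43 = 8.63 mm. The image is real, inverted and reduced, on the far side of the lens.

8.63 mm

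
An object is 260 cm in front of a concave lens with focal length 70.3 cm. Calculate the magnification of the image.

For a concave lens, f = -70.3 cm.
1/d_i = 1/f − 1/d_o = 1/(-70.30) − 1/(260) = -0.01807, so d_i = -55.34 cm.
m = −d_i/d_o = −(-55.34)/(260) = +0.213.
The image is virtual, upright and reduced, on the same side as the object.

m = +0.213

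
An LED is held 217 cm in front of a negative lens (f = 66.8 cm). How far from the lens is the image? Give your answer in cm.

51.1 cm

For a negative lens, f = -66.8 cm.
Lens equation: 1/d_i = 1/f − 1/d_o = 1/(-66.80) − 1/(217) = -0.01497 − 0.004608 = -0.01958, so d_i = -51.1 cm.
The image is virtual, upright and reduced, on the same side as the object.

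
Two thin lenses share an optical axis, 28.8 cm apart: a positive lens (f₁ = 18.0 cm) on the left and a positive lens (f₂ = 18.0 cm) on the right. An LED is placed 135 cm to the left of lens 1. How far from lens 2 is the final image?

14.5 cm

Lens 1: 1/d_i1 = 1/f₁ − 1/d_o1 = 1/(18.0) − 1/(135) = 0.04815, so d_i1 = 20.77 cm.
The intermediate image is 20.77 cm to the right of lens 1, which is 28.8 − (20.77) = 8.030 cm to the left of lens 2, so d_o2 = +8.030 cm.
Lens 2: 1/d_i2 = 1/f₂ − 1/d_o2 = 1/(18.0) − 1/(8.030) = -0.06898, so d_i2 = -14.5 cm.
The final image is virtual, 14.5 cm to the left of lens 2 (overall magnification ≈ -0.28).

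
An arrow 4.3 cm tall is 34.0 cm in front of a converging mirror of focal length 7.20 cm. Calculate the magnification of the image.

m = -0.269

1/d_i = 1/f − 1/d_o = 1/(7.200) − 1/(34.0) = 0.1095, so d_i = 9.134 cm.
m = −d_i/d_o = −(9.134)/(34.0) = -0.269.
The image is real, inverted and reduced, in front of the mirror.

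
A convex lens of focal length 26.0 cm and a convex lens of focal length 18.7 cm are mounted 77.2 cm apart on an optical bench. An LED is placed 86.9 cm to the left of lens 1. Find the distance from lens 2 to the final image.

Lens 1: 1/d_i1 = 1/f₁ − 1/d_o1 = 1/(26.0) − 1/(86.9) = 0.02695, so d_i1 = 37.10 cm.
The intermediate image is 37.10 cm to the right of lens 1, which is 77.2 − (37.10) = 40.10 cm to the left of lens 2, so d_o2 = +40.10 cm.
Lens 2: 1/d_i2 = 1/f₂ − 1/d_o2 = 1/(18.7) − 1/(40.10) = 0.02854, so d_i2 = 35.0 cm.
The final image is real, 35.0 cm to the right of lens 2 (overall magnification ≈ 0.37).

35.0 cm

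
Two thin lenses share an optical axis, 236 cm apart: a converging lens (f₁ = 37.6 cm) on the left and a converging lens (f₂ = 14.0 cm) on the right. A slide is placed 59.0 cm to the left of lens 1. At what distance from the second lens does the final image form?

15.7 cm

Lens 1: 1/d_i1 = 1/f₁ − 1/d_o1 = 1/(37.6) − 1/(59.0) = 0.009647, so d_i1 = 103.7 cm.
The intermediate image is 103.7 cm to the right of lens 1, which is 236 − (103.7) = 132.3 cm to the left of lens 2, so d_o2 = +132.3 cm.
Lens 2: 1/d_i2 = 1/f₂ − 1/d_o2 = 1/(14.0) − 1/(132.3) = 0.06387, so d_i2 = 15.7 cm.
The final image is real, 15.7 cm to the right of lens 2 (overall magnification ≈ 0.21).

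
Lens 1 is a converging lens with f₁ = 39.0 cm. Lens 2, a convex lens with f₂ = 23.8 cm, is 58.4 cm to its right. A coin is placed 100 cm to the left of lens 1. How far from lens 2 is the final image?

4.49 cm

Lens 1: 1/d_i1 = 1/f₁ − 1/d_o1 = 1/(39.0) − 1/(100) = 0.01564, so d_i1 = 63.93 cm.
The intermediate image is 63.93 cm to the right of lens 1, which lies 5.530 cm to the right of lens 2 — a virtual object — so d_o2 = −5.530 cm.
Lens 2: 1/d_i2 = 1/f₂ − 1/d_o2 = 1/(23.8) − 1/(-5.530) = 0.2228, so d_i2 = 4.49 cm.
The final image is real, 4.49 cm to the right of lens 2 (overall magnification ≈ -0.52).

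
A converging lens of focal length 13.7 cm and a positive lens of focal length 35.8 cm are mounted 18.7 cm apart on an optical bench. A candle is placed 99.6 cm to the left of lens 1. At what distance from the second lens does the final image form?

3.06 cm

Lens 1: 1/d_i1 = 1/f₁ − 1/d_o1 = 1/(13.7) − 1/(99.6) = 0.06295, so d_i1 = 15.88 cm.
The intermediate image is 15.88 cm to the right of lens 1, which is 18.7 − (15.88) = 2.820 cm to the left of lens 2, so d_o2 = +2.820 cm.
Lens 2: 1/d_i2 = 1/f₂ − 1/d_o2 = 1/(35.8) − 1/(2.820) = -0.3267, so d_i2 = -3.06 cm.
The final image is virtual, 3.06 cm to the left of lens 2 (overall magnification ≈ -0.17).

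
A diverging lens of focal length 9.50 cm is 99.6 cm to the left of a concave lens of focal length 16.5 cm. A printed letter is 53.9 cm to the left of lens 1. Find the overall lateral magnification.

m = +0.0199

f₁ = −9.50 cm (diverging).
Lens 1: 1/d_i1 = 1/(-9.50) − 1/(53.9) = -0.1238, so d_i1 = -8.076 cm; m₁ = −d_i1/d_o1 = +0.1498.
d_o2 = 99.6 − (-8.076) = 107.7 cm.
f₂ = −16.5 cm (diverging).
Lens 2: 1/d_i2 = 1/(-16.5) − 1/(107.7) = -0.06989, so d_i2 = -14.31 cm; m₂ = −d_i2/d_o2 = +0.1329.
m = m₁·m₂ = (+0.1498)(+0.1329) = +0.0199.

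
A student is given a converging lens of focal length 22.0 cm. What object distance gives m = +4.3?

m = −d_i/d_o ⇒ d_i = −m·d_o.
1/f = 1/d_o + 1/d_i = 1/d_o − 1/(m·d_o) = (1 − 1/m)/d_o, so d_o = f(1 − 1/m) = (22.00)(1 − 1/(+4.3)) = 16.9 cm.

16.9 cm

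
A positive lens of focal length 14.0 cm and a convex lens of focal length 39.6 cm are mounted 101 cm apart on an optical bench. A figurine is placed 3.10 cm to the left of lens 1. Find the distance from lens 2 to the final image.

63.6 cm

Lens 1: 1/d_i1 = 1/f₁ − 1/d_o1 = 1/(14.0) − 1/(3.10) = -0.2512, so d_i1 = -3.982 cm.
The intermediate image is 3.982 cm to the left of lens 1 (virtual), which is 101 − (-3.982) = 105.0 cm to the left of lens 2, so d_o2 = +105.0 cm.
Lens 2: 1/d_i2 = 1/f₂ − 1/d_o2 = 1/(39.6) − 1/(105.0) = 0.01573, so d_i2 = 63.6 cm.
The final image is real, 63.6 cm to the right of lens 2 (overall magnification ≈ -0.78).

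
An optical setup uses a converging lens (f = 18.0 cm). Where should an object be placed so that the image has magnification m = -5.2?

m = −d_i/d_o ⇒ d_i = −m·d_o.
1/f = 1/d_o + 1/d_i = 1/d_o − 1/(m·d_o) = (1 − 1/m)/d_o, so d_o = f(1 − 1/m) = (18.00)(1 − 1/(-5.2)) = 21.5 cm.

21.5 cm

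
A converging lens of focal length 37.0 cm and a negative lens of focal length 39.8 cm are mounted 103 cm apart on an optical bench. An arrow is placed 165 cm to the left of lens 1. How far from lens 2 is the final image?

Lens 1: 1/d_i1 = 1/f₁ − 1/d_o1 = 1/(37.0) − 1/(165) = 0.02097, so d_i1 = 47.70 cm.
The intermediate image is 47.70 cm to the right of lens 1, which is 103 − (47.70) = 55.30 cm to the left of lens 2, so d_o2 = +55.30 cm.
Lens 2 is diverging, so f₂ = −39.8 cm.
Lens 2: 1/d_i2 = 1/f₂ − 1/d_o2 = 1/(-39.8) − 1/(55.30) = -0.04321, so d_i2 = -23.1 cm.
The final image is virtual, 23.1 cm to the left of lens 2 (overall magnification ≈ -0.12).

23.1 cm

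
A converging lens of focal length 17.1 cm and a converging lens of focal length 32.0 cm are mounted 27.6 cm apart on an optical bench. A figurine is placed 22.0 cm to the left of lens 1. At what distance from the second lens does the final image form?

Lens 1: 1/d_i1 = 1/f₁ − 1/d_o1 = 1/(17.1) − 1/(22.0) = 0.01302, so d_i1 = 76.78 cm.
The intermediate image is 76.78 cm to the right of lens 1, which lies 49.18 cm to the right of lens 2 — a virtual object — so d_o2 = −49.18 cm.
Lens 2: 1/d_i2 = 1/f₂ − 1/d_o2 = 1/(32.0) − 1/(-49.18) = 0.05158, so d_i2 = 19.4 cm.
The final image is real, 19.4 cm to the right of lens 2 (overall magnification ≈ -1.4).

19.4 cm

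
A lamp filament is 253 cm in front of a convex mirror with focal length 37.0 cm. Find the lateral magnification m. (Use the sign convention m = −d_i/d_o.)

m = +0.128

For a convex mirror, f = -37.0 cm.
1/d_i = 1/f − 1/d_o = 1/(-37.00) − 1/(253) = -0.03098, so d_i = -32.28 cm.
m = −d_i/d_o = −(-32.28)/(253) = +0.128.
The image is virtual, upright and reduced, behind the mirror.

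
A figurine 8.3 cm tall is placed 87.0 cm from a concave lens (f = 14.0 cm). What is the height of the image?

For a concave lens, f = -14.0 cm.
1/d_i = 1/f − 1/d_o = 1/(-14.00) − 1/(87.0) = -0.08292, so d_i = -12.06 cm.
m = −d_i/d_o = +0.1386.
|h_i| = |m|·h_o = 0.1386 × 8.3 = 1.15 cm. The image is virtual, upright and reduced, on the same side as the object.

1.15 cm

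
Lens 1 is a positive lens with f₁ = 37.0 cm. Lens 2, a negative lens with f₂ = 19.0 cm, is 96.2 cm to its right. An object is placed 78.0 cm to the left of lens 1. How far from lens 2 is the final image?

Lens 1: 1/d_i1 = 1/f₁ − 1/d_o1 = 1/(37.0) − 1/(78.0) = 0.01421, so d_i1 = 70.39 cm.
The intermediate image is 70.39 cm to the right of lens 1, which is 96.2 − (70.39) = 25.81 cm to the left of lens 2, so d_o2 = +25.81 cm.
Lens 2 is diverging, so f₂ = −19.0 cm.
Lens 2: 1/d_i2 = 1/f₂ − 1/d_o2 = 1/(-19.0) − 1/(25.81) = -0.09138, so d_i2 = -10.9 cm.
The final image is virtual, 10.9 cm to the left of lens 2 (overall magnification ≈ -0.38).

10.9 cm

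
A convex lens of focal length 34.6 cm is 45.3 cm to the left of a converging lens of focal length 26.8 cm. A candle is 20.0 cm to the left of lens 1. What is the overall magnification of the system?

m = -0.964

Lens 1: 1/d_i1 = 1/(34.6) − 1/(20.0) = -0.02110, so d_i1 = -47.40 cm; m₁ = −d_i1/d_o1 = +2.370.
d_o2 = 45.3 − (-47.40) = 92.70 cm.
Lens 2: 1/d_i2 = 1/(26.8) − 1/(92.70) = 0.02653, so d_i2 = 37.70 cm; m₂ = −d_i2/d_o2 = -0.4067.
m = m₁·m₂ = (+2.370)(-0.4067) = -0.964.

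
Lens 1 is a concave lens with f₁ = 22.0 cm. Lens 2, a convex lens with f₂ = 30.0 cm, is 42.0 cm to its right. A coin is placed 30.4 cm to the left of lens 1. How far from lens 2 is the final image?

Lens 1 is diverging, so f₁ = −22.0 cm.
Lens 1: 1/d_i1 = 1/f₁ − 1/d_o1 = 1/(-22.0) − 1/(30.4) = -0.07835, so d_i1 = -12.76 cm.
The intermediate image is 12.76 cm to the left of lens 1 (virtual), which is 42.0 − (-12.76) = 54.76 cm to the left of lens 2, so d_o2 = +54.76 cm.
Lens 2: 1/d_i2 = 1/f₂ − 1/d_o2 = 1/(30.0) − 1/(54.76) = 0.01507, so d_i2 = 66.3 cm.
The final image is real, 66.3 cm to the right of lens 2 (overall magnification ≈ -0.51).

66.3 cm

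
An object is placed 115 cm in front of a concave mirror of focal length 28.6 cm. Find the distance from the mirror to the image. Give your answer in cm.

38.1 cm

Mirror equation: 1/s_i = 1/f − 1/s_o = 1/(28.60) − 1/(115) = 0.03497 − 0.008696 = 0.02627, so s_i = 38.1 cm.
The image is real, inverted and reduced, in front of the mirror.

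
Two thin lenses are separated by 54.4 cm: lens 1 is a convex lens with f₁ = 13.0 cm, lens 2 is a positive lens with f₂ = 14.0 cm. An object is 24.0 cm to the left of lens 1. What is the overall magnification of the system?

Lens 1: 1/d_i1 = 1/(13.0) − 1/(24.0) = 0.03526, so d_i1 = 28.36 cm; m₁ = −d_i1/d_o1 = -1.182.
d_o2 = 54.4 − (28.36) = 26.04 cm.
Lens 2: 1/d_i2 = 1/(14.0) − 1/(26.04) = 0.03303, so d_i2 = 30.28 cm; m₂ = −d_i2/d_o2 = -1.163.
m = m₁·m₂ = (-1.182)(-1.163) = +1.37.

m = +1.37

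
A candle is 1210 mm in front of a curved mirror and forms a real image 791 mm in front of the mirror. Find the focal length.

Real image ⇒ d_i = +791 mm.
1/f = 1/d_o + 1/d_i = 1/(1210) + 1/(791) = 0.002091, so f = 478 mm.
Since f is positive, the curved mirror is concave.

f = 478 mm (concave)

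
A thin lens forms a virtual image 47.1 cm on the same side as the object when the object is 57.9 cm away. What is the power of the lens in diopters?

Virtual image ⇒ d_i = −47.1 cm.
1/f = 1/d_o + 1/d_i = 1/(57.9) + 1/(-47.1) = -0.003960 cm⁻¹.
f = -252.5 cm = -2.525 m, so P = 1/f = -0.396 D.

P = -0.396 D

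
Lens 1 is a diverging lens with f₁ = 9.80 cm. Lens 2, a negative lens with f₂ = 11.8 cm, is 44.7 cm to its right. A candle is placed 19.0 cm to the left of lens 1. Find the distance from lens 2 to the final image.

Lens 1 is diverging, so f₁ = −9.80 cm.
Lens 1: 1/d_i1 = 1/f₁ − 1/d_o1 = 1/(-9.80) − 1/(19.0) = -0.1547, so d_i1 = -6.465 cm.
The intermediate image is 6.465 cm to the left of lens 1 (virtual), which is 44.7 − (-6.465) = 51.17 cm to the left of lens 2, so d_o2 = +51.17 cm.
Lens 2 is diverging, so f₂ = −11.8 cm.
Lens 2: 1/d_i2 = 1/f₂ − 1/d_o2 = 1/(-11.8) − 1/(51.17) = -0.1043, so d_i2 = -9.59 cm.
The final image is virtual, 9.59 cm to the left of lens 2 (overall magnification ≈ 0.064).

9.59 cm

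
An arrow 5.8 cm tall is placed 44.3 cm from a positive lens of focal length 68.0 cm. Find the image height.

1/d_i = 1/f − 1/d_o = 1/(68.00) − 1/(44.3) = -0.007867, so d_i = -127.1 cm.
m = −d_i/d_o = +2.869.
|h_i| = |m|·h_o = 2.869 × 5.8 = 16.6 cm. The image is virtual, upright and enlarged, on the same side as the object.

16.6 cm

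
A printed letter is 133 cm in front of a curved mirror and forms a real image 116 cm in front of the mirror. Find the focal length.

Real image ⇒ d_i = +116 cm.
1/f = 1/d_o + 1/d_i = 1/(133) + 1/(116) = 0.01614, so f = 62.0 cm.
Since f is positive, the curved mirror is concave.

f = 62.0 cm (concave)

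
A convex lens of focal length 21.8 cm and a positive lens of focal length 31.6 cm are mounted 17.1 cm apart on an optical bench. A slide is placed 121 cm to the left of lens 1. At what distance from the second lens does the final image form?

Lens 1: 1/d_i1 = 1/f₁ − 1/d_o1 = 1/(21.8) − 1/(121) = 0.03761, so d_i1 = 26.59 cm.
The intermediate image is 26.59 cm to the right of lens 1, which lies 9.490 cm to the right of lens 2 — a virtual object — so d_o2 = −9.490 cm.
Lens 2: 1/d_i2 = 1/f₂ − 1/d_o2 = 1/(31.6) − 1/(-9.490) = 0.1370, so d_i2 = 7.30 cm.
The final image is real, 7.30 cm to the right of lens 2 (overall magnification ≈ -0.17).

7.30 cm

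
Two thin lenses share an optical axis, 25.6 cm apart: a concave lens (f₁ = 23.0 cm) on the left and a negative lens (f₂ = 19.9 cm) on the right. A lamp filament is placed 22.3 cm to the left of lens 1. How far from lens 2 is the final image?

12.9 cm

Lens 1 is diverging, so f₁ = −23.0 cm.
Lens 1: 1/d_i1 = 1/f₁ − 1/d_o1 = 1/(-23.0) − 1/(22.3) = -0.08832, so d_i1 = -11.32 cm.
The intermediate image is 11.32 cm to the left of lens 1 (virtual), which is 25.6 − (-11.32) = 36.92 cm to the left of lens 2, so d_o2 = +36.92 cm.
Lens 2 is diverging, so f₂ = −19.9 cm.
Lens 2: 1/d_i2 = 1/f₂ − 1/d_o2 = 1/(-19.9) − 1/(36.92) = -0.07734, so d_i2 = -12.9 cm.
The final image is virtual, 12.9 cm to the left of lens 2 (overall magnification ≈ 0.18).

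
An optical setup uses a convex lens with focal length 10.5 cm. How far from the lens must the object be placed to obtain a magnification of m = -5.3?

12.5 cm

m = −d_i/d_o ⇒ d_i = −m·d_o.
1/f = 1/d_o + 1/d_i = 1/d_o − 1/(m·d_o) = (1 − 1/m)/d_o, so d_o = f(1 − 1/m) = (10.50)(1 − 1/(-5.3)) = 12.5 cm.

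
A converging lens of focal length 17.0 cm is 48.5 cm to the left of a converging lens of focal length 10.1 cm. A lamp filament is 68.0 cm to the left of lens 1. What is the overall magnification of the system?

Lens 1: 1/d_i1 = 1/(17.0) − 1/(68.0) = 0.04412, so d_i1 = 22.67 cm; m₁ = −d_i1/d_o1 = -0.3334.
d_o2 = 48.5 − (22.67) = 25.83 cm.
Lens 2: 1/d_i2 = 1/(10.1) − 1/(25.83) = 0.06030, so d_i2 = 16.59 cm; m₂ = −d_i2/d_o2 = -0.6421.
m = m₁·m₂ = (-0.3334)(-0.6421) = +0.214.

m = +0.214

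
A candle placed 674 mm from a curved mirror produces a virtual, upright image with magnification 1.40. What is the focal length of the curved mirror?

f = 2360 mm (concave)

m = −d_i/d_o ⇒ d_i = −m·d_o = −(+1.40)·(674) = -943.6 mm.
1/f = 1/d_o + 1/d_i = 1/(674) + 1/(-943.6) = 0.0004239, so f = 2360 mm.
Since f is positive, the curved mirror is concave.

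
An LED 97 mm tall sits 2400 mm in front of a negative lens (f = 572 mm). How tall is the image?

18.7 mm

For a negative lens, f = -572 mm.
1/d_i = 1/f − 1/d_o = 1/(-572.0) − 1/(2400) = -0.002165, so d_i = -461.9 mm.
m = −d_i/d_o = +0.1925.
|h_i| = |m|·h_o = 0.1925 × 97 = 18.7 mm. The image is virtual, upright and reduced, on the same side as the object.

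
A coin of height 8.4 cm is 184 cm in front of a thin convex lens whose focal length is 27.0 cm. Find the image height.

1/d_i = 1/f − 1/d_o = 1/(27.00) − 1/(184) = 0.03160, so d_i = 31.64 cm.
m = −d_i/d_o = -0.1720.
|h_i| = |m|·h_o = 0.1720 × 8.4 = 1.44 cm. The image is real, inverted and reduced, on the far side of the lens.

1.44 cm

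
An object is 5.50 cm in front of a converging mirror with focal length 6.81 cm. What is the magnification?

m = +5.20

1/d_i = 1/f − 1/d_o = 1/(6.810) − 1/(5.50) = -0.03498, so d_i = -28.59 cm.
m = −d_i/d_o = −(-28.59)/(5.50) = +5.20.
The image is virtual, upright and enlarged, behind the mirror.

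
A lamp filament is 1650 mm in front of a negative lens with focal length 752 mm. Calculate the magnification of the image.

m = +0.313

For a negative lens, f = -752 mm.
1/d_i = 1/f − 1/d_o = 1/(-752.0) − 1/(1650) = -0.001936, so d_i = -516.6 mm.
m = −d_i/d_o = −(-516.6)/(1650) = +0.313.
The image is virtual, upright and reduced, on the same side as the object.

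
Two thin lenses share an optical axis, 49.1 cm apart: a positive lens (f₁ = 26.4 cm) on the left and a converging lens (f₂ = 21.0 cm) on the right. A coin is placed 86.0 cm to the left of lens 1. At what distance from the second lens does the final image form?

Lens 1: 1/d_i1 = 1/f₁ − 1/d_o1 = 1/(26.4) − 1/(86.0) = 0.02625, so d_i1 = 38.09 cm.
The intermediate image is 38.09 cm to the right of lens 1, which is 49.1 − (38.09) = 11.01 cm to the left of lens 2, so d_o2 = +11.01 cm.
Lens 2: 1/d_i2 = 1/f₂ − 1/d_o2 = 1/(21.0) − 1/(11.01) = -0.04321, so d_i2 = -23.1 cm.
The final image is virtual, 23.1 cm to the left of lens 2 (overall magnification ≈ -0.93).

23.1 cm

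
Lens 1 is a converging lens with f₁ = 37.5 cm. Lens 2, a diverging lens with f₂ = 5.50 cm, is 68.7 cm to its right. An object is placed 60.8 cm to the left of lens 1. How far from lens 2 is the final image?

Lens 1: 1/d_i1 = 1/f₁ − 1/d_o1 = 1/(37.5) − 1/(60.8) = 0.01022, so d_i1 = 97.85 cm.
The intermediate image is 97.85 cm to the right of lens 1, which lies 29.15 cm to the right of lens 2 — a virtual object — so d_o2 = −29.15 cm.
Lens 2 is diverging, so f₂ = −5.50 cm.
Lens 2: 1/d_i2 = 1/f₂ − 1/d_o2 = 1/(-5.50) − 1/(-29.15) = -0.1475, so d_i2 = -6.78 cm.
The final image is virtual, 6.78 cm to the left of lens 2 (overall magnification ≈ 0.37).

6.78 cm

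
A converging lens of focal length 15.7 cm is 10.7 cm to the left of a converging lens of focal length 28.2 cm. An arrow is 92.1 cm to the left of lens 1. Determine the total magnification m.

m = -0.159

Lens 1: 1/d_i1 = 1/(15.7) − 1/(92.1) = 0.05284, so d_i1 = 18.93 cm; m₁ = −d_i1/d_o1 = -0.2055.
d_o2 = 10.7 − (18.93) = -8.230 cm (virtual object).
Lens 2: 1/d_i2 = 1/(28.2) − 1/(-8.230) = 0.1570, so d_i2 = 6.371 cm; m₂ = −d_i2/d_o2 = +0.7741.
m = m₁·m₂ = (-0.2055)(+0.7741) = -0.159.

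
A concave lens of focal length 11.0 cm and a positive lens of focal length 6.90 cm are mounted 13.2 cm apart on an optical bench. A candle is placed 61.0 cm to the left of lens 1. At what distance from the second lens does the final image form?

Lens 1 is diverging, so f₁ = −11.0 cm.
Lens 1: 1/d_i1 = 1/f₁ − 1/d_o1 = 1/(-11.0) − 1/(61.0) = -0.1073, so d_i1 = -9.319 cm.
The intermediate image is 9.319 cm to the left of lens 1 (virtual), which is 13.2 − (-9.319) = 22.52 cm to the left of lens 2, so d_o2 = +22.52 cm.
Lens 2: 1/d_i2 = 1/f₂ − 1/d_o2 = 1/(6.90) − 1/(22.52) = 0.1005, so d_i2 = 9.95 cm.
The final image is real, 9.95 cm to the right of lens 2 (overall magnification ≈ -0.067).

9.95 cm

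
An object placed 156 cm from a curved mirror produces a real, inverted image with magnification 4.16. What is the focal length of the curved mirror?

m = −d_i/d_o ⇒ d_i = −m·d_o = −(-4.16)·(156) = 649.0 cm.
1/f = 1/d_o + 1/d_i = 1/(156) + 1/(649.0) = 0.007951, so f = 126 cm.
Since f is positive, the curved mirror is concave.

f = 126 cm (concave)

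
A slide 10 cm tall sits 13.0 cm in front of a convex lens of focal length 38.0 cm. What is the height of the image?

1/d_i = 1/f − 1/d_o = 1/(38.00) − 1/(13.0) = -0.05061, so d_i = -19.76 cm.
m = −d_i/d_o = +1.520.
|h_i| = |m|·h_o = 1.520 × 10 = 15.2 cm. The image is virtual, upright and enlarged, on the same side as the object.

15.2 cm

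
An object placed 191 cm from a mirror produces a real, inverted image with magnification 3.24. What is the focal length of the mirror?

m = −d_i/d_o ⇒ d_i = −m·d_o = −(-3.24)·(191) = 618.8 cm.
1/f = 1/d_o + 1/d_i = 1/(191) + 1/(618.8) = 0.006852, so f = 146 cm.
Since f is positive, the mirror is concave.

f = 146 cm (concave)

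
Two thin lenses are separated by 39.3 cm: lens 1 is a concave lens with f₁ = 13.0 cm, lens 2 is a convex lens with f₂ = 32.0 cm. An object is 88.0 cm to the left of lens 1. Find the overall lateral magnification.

f₁ = −13.0 cm (diverging).
Lens 1: 1/d_i1 = 1/(-13.0) − 1/(88.0) = -0.08829, so d_i1 = -11.33 cm; m₁ = −d_i1/d_o1 = +0.1288.
d_o2 = 39.3 − (-11.33) = 50.63 cm.
Lens 2: 1/d_i2 = 1/(32.0) − 1/(50.63) = 0.01150, so d_i2 = 86.97 cm; m₂ = −d_i2/d_o2 = -1.718.
m = m₁·m₂ = (+0.1288)(-1.718) = -0.221.

m = -0.221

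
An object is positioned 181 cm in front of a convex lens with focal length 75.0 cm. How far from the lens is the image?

128 cm

Lens equation: 1/q = 1/f − 1/p = 1/(75.00) − 1/(181) = 0.01333 − 0.005525 = 0.007808, so q = 128 cm.
The image is real, inverted and reduced, on the far side of the lens.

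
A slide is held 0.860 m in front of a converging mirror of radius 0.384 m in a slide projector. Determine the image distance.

0.247 m

f = R/2 = 0.384/2 = 0.1920 m.
Mirror equation: 1/s_i = 1/f − 1/s_o = 1/(0.1920) − 1/(0.860) = 5.208 − 1.163 = 4.046, so s_i = 0.247 m.
The image is real, inverted and reduced, in front of the mirror.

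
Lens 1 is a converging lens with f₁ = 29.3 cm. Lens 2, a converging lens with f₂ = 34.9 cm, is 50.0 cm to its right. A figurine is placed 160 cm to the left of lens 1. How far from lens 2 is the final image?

Lens 1: 1/d_i1 = 1/f₁ − 1/d_o1 = 1/(29.3) − 1/(160) = 0.02788, so d_i1 = 35.87 cm.
The intermediate image is 35.87 cm to the right of lens 1, which is 50.0 − (35.87) = 14.13 cm to the left of lens 2, so d_o2 = +14.13 cm.
Lens 2: 1/d_i2 = 1/f₂ − 1/d_o2 = 1/(34.9) − 1/(14.13) = -0.04212, so d_i2 = -23.7 cm.
The final image is virtual, 23.7 cm to the left of lens 2 (overall magnification ≈ -0.38).

23.7 cm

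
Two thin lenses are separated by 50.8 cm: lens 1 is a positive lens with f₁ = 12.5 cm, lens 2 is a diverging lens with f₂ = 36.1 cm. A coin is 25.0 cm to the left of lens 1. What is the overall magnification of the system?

Lens 1: 1/d_i1 = 1/(12.5) − 1/(25.0) = 0.04000, so d_i1 = 25.00 cm; m₁ = −d_i1/d_o1 = -1.000.
d_o2 = 50.8 − (25.00) = 25.80 cm.
f₂ = −36.1 cm (diverging).
Lens 2: 1/d_i2 = 1/(-36.1) − 1/(25.80) = -0.06646, so d_i2 = -15.05 cm; m₂ = −d_i2/d_o2 = +0.5832.
m = m₁·m₂ = (-1.000)(+0.5832) = -0.583.

m = -0.583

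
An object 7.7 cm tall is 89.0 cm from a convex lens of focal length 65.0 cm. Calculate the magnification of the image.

m = -2.71

1/d_i = 1/f − 1/d_o = 1/(65.00) − 1/(89.0) = 0.004149, so d_i = 241.0 cm.
m = −d_i/d_o = −(241.0)/(89.0) = -2.71.
The image is real, inverted and enlarged, on the far side of the lens.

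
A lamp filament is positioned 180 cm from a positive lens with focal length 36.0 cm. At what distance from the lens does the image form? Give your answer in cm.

45.0 cm

Thin-lens equation: 1/v = 1/f − 1/u = 1/(36.00) − 1/(180) = 0.02778 − 0.005556 = 0.02222, so v = 45.0 cm.
The image is real, inverted and reduced, on the far side of the lens.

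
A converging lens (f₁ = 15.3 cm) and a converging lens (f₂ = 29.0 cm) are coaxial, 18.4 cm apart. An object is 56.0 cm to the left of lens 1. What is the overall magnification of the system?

Lens 1: 1/d_i1 = 1/(15.3) − 1/(56.0) = 0.04750, so d_i1 = 21.05 cm; m₁ = −d_i1/d_o1 = -0.3759.
d_o2 = 18.4 − (21.05) = -2.650 cm (virtual object).
Lens 2: 1/d_i2 = 1/(29.0) − 1/(-2.650) = 0.4118, so d_i2 = 2.428 cm; m₂ = −d_i2/d_o2 = +0.9163.
m = m₁·m₂ = (-0.3759)(+0.9163) = -0.344.

m = -0.344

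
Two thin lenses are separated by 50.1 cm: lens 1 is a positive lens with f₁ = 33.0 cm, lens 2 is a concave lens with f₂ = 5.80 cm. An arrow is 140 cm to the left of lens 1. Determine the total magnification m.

m = -0.141

Lens 1: 1/d_i1 = 1/(33.0) − 1/(140) = 0.02316, so d_i1 = 43.18 cm; m₁ = −d_i1/d_o1 = -0.3084.
d_o2 = 50.1 − (43.18) = 6.920 cm.
f₂ = −5.80 cm (diverging).
Lens 2: 1/d_i2 = 1/(-5.80) − 1/(6.920) = -0.3169, so d_i2 = -3.155 cm; m₂ = −d_i2/d_o2 = +0.4560.
m = m₁·m₂ = (-0.3084)(+0.4560) = -0.141.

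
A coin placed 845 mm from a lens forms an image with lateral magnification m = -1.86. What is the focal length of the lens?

m = −d_i/d_o ⇒ d_i = −m·d_o = −(-1.86)·(845) = 1572 mm.
1/f = 1/d_o + 1/d_i = 1/(845) + 1/(1572) = 0.001820, so f = 550 mm.
Since f is positive, the lens is converging.

f = 550 mm (converging)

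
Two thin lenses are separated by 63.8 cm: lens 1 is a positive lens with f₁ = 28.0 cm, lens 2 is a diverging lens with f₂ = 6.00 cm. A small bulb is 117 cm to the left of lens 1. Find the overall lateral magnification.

Lens 1: 1/d_i1 = 1/(28.0) − 1/(117) = 0.02717, so d_i1 = 36.81 cm; m₁ = −d_i1/d_o1 = -0.3146.
d_o2 = 63.8 − (36.81) = 26.99 cm.
f₂ = −6.00 cm (diverging).
Lens 2: 1/d_i2 = 1/(-6.00) − 1/(26.99) = -0.2037, so d_i2 = -4.909 cm; m₂ = −d_i2/d_o2 = +0.1819.
m = m₁·m₂ = (-0.3146)(+0.1819) = -0.0572.

m = -0.0572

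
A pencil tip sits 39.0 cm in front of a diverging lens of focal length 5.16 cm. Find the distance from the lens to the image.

4.56 cm

For a diverging lens, f = -5.16 cm.
Thin-lens equation: 1/s_i = 1/f − 1/s_o = 1/(-5.160) − 1/(39.0) = -0.1938 − 0.02564 = -0.2194, so s_i = -4.56 cm.
The image is virtual, upright and reduced, on the same side as the object.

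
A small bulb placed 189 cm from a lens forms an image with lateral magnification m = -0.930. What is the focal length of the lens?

m = −d_i/d_o ⇒ d_i = −m·d_o = −(-0.930)·(189) = 175.8 cm.
1/f = 1/d_o + 1/d_i = 1/(189) + 1/(175.8) = 0.01098, so f = 91.1 cm.
Since f is positive, the lens is converging.

f = 91.1 cm (converging)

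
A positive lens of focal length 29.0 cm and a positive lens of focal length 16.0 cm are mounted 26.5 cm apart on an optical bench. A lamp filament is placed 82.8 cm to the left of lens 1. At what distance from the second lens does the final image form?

Lens 1: 1/d_i1 = 1/f₁ − 1/d_o1 = 1/(29.0) − 1/(82.8) = 0.02241, so d_i1 = 44.63 cm.
The intermediate image is 44.63 cm to the right of lens 1, which lies 18.13 cm to the right of lens 2 — a virtual object — so d_o2 = −18.13 cm.
Lens 2: 1/d_i2 = 1/f₂ − 1/d_o2 = 1/(16.0) − 1/(-18.13) = 0.1177, so d_i2 = 8.50 cm.
The final image is real, 8.50 cm to the right of lens 2 (overall magnification ≈ -0.25).

8.50 cm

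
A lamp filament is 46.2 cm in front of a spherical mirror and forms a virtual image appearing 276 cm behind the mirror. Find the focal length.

Virtual image ⇒ d_i = −276 cm.
1/f = 1/d_o + 1/d_i = 1/(46.2) + 1/(-276) = 0.01802, so f = 55.5 cm.
Since f is positive, the spherical mirror is concave.

f = 55.5 cm (concave)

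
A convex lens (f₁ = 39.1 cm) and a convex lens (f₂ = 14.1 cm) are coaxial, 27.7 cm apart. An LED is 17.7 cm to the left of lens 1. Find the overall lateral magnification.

m = -0.561

Lens 1: 1/d_i1 = 1/(39.1) − 1/(17.7) = -0.03092, so d_i1 = -32.34 cm; m₁ = −d_i1/d_o1 = +1.827.
d_o2 = 27.7 − (-32.34) = 60.04 cm.
Lens 2: 1/d_i2 = 1/(14.1) − 1/(60.04) = 0.05427, so d_i2 = 18.43 cm; m₂ = −d_i2/d_o2 = -0.3069.
m = m₁·m₂ = (+1.827)(-0.3069) = -0.561.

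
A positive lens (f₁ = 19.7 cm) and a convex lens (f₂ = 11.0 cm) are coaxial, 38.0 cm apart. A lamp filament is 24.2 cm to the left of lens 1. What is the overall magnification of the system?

m = -0.610

Lens 1: 1/d_i1 = 1/(19.7) − 1/(24.2) = 0.009439, so d_i1 = 105.9 cm; m₁ = −d_i1/d_o1 = -4.376.
d_o2 = 38.0 − (105.9) = -67.90 cm (virtual object).
Lens 2: 1/d_i2 = 1/(11.0) − 1/(-67.90) = 0.1056, so d_i2 = 9.466 cm; m₂ = −d_i2/d_o2 = +0.1394.
m = m₁·m₂ = (-4.376)(+0.1394) = -0.610.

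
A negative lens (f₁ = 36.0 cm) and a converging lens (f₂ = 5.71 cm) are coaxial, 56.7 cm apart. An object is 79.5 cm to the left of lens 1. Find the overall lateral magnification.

f₁ = −36.0 cm (diverging).
Lens 1: 1/d_i1 = 1/(-36.0) − 1/(79.5) = -0.04036, so d_i1 = -24.78 cm; m₁ = −d_i1/d_o1 = +0.3117.
d_o2 = 56.7 − (-24.78) = 81.48 cm.
Lens 2: 1/d_i2 = 1/(5.71) − 1/(81.48) = 0.1629, so d_i2 = 6.140 cm; m₂ = −d_i2/d_o2 = -0.07536.
m = m₁·m₂ = (+0.3117)(-0.07536) = -0.0235.

m = -0.0235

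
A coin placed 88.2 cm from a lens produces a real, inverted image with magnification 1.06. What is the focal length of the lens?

f = 45.4 cm (converging)

m = −d_i/d_o ⇒ d_i = −m·d_o = −(-1.06)·(88.2) = 93.49 cm.
1/f = 1/d_o + 1/d_i = 1/(88.2) + 1/(93.49) = 0.02203, so f = 45.4 cm.
Since f is positive, the lens is converging.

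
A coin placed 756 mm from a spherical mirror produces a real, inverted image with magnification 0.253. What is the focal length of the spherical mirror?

f = 153 mm (concave)

m = −d_i/d_o ⇒ d_i = −m·d_o = −(-0.253)·(756) = 191.3 mm.
1/f = 1/d_o + 1/d_i = 1/(756) + 1/(191.3) = 0.006550, so f = 153 mm.
Since f is positive, the spherical mirror is concave.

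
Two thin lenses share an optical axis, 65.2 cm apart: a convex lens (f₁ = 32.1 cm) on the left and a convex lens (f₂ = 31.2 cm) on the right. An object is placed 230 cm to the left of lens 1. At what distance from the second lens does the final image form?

263 cm

Lens 1: 1/d_i1 = 1/f₁ − 1/d_o1 = 1/(32.1) − 1/(230) = 0.02680, so d_i1 = 37.31 cm.
The intermediate image is 37.31 cm to the right of lens 1, which is 65.2 − (37.31) = 27.89 cm to the left of lens 2, so d_o2 = +27.89 cm.
Lens 2: 1/d_i2 = 1/f₂ − 1/d_o2 = 1/(31.2) − 1/(27.89) = -0.003804, so d_i2 = -263 cm.
The final image is virtual, 263 cm to the left of lens 2 (overall magnification ≈ -1.5).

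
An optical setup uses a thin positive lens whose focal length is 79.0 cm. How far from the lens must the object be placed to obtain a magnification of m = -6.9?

m = −d_i/d_o ⇒ d_i = −m·d_o.
1/f = 1/d_o + 1/d_i = 1/d_o − 1/(m·d_o) = (1 − 1/m)/d_o, so d_o = f(1 − 1/m) = (79.00)(1 − 1/(-6.9)) = 90.4 cm.

90.4 cm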